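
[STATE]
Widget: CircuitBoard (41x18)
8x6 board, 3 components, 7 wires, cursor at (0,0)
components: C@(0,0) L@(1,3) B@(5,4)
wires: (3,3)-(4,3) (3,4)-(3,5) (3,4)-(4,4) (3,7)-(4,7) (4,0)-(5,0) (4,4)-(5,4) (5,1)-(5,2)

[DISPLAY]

   0 1 2 3 4 5 6 7                       
0  [C]                                   
                                         
1               L                        
                                         
2                                        
                                         
3               ·   · ─ ·       ·        
                │   │           │        
4   ·           ·   ·           ·        
    │               │                    
5   ·   · ─ ·       B                    
Cursor: (0,0)                            
                                         
                                         
                                         
                                         
                                         


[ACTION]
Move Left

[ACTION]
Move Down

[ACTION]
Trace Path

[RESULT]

   0 1 2 3 4 5 6 7                       
0   C                                    
                                         
1  [.]          L                        
                                         
2                                        
                                         
3               ·   · ─ ·       ·        
                │   │           │        
4   ·           ·   ·           ·        
    │               │                    
5   ·   · ─ ·       B                    
Cursor: (1,0)  Trace: No connections     
                                         
                                         
                                         
                                         
                                         


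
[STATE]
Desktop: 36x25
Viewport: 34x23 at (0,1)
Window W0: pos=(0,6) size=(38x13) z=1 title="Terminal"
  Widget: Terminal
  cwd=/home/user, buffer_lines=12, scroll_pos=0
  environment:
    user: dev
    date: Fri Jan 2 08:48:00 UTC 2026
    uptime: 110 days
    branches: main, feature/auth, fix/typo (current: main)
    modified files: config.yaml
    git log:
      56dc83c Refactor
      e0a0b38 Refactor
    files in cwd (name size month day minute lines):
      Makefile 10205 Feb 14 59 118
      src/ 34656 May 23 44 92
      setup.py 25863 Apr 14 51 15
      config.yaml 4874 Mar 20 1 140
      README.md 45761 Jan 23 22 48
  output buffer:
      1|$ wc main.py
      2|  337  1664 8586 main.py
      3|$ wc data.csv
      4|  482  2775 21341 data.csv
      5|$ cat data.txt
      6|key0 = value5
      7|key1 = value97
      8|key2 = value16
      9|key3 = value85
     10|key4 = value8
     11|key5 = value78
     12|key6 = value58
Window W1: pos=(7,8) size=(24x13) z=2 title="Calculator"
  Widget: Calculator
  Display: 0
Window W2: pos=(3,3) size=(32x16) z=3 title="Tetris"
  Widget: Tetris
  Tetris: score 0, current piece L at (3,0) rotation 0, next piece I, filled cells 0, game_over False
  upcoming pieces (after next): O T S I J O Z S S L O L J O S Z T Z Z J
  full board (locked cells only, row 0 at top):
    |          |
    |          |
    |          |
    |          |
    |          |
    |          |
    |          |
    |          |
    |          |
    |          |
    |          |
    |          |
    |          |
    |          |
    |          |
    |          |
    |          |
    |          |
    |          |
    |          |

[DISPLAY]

                                  
                                  
   ┏━━━━━━━━━━━━━━━━━━━━━━━━━━━━━━
   ┃ Tetris                       
   ┠──────────────────────────────
┏━━┃          │Next:              
┃ T┃          │████               
┠──┃          │                   
┃$ ┃          │                   
┃  ┃          │                   
┃$ ┃          │                   
┃  ┃          │Score:             
┃$ ┃          │0                  
┃ke┃          │                   
┃ke┃          │                   
┃ke┃          │                   
┃ke┃          │                   
┗━━┗━━━━━━━━━━━━━━━━━━━━━━━━━━━━━━
       ┃│ 0 │ . │ = │ + │     ┃   
       ┗━━━━━━━━━━━━━━━━━━━━━━┛   
                                  
                                  
                                  


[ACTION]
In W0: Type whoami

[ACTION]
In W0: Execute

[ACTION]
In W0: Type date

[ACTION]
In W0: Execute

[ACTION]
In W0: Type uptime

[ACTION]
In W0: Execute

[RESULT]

                                  
                                  
   ┏━━━━━━━━━━━━━━━━━━━━━━━━━━━━━━
   ┃ Tetris                       
   ┠──────────────────────────────
┏━━┃          │Next:              
┃ T┃          │████               
┠──┃          │                   
┃ke┃          │                   
┃ke┃          │                   
┃$ ┃          │                   
┃de┃          │Score:             
┃$ ┃          │0                  
┃Fr┃          │                   
┃$ ┃          │                   
┃ 1┃          │                   
┃$ ┃          │                   
┗━━┗━━━━━━━━━━━━━━━━━━━━━━━━━━━━━━
       ┃│ 0 │ . │ = │ + │     ┃   
       ┗━━━━━━━━━━━━━━━━━━━━━━┛   
                                  
                                  
                                  


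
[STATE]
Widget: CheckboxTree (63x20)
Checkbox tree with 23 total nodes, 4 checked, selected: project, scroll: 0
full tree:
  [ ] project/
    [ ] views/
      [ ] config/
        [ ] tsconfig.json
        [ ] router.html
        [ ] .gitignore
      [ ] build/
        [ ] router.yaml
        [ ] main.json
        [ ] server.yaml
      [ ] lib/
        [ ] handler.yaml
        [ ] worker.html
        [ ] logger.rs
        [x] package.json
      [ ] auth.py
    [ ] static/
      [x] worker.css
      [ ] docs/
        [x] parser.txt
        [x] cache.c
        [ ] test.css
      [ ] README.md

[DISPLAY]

>[-] project/                                                  
   [-] views/                                                  
     [ ] config/                                               
       [ ] tsconfig.json                                       
       [ ] router.html                                         
       [ ] .gitignore                                          
     [ ] build/                                                
       [ ] router.yaml                                         
       [ ] main.json                                           
       [ ] server.yaml                                         
     [-] lib/                                                  
       [ ] handler.yaml                                        
       [ ] worker.html                                         
       [ ] logger.rs                                           
       [x] package.json                                        
     [ ] auth.py                                               
   [-] static/                                                 
     [x] worker.css                                            
     [-] docs/                                                 
       [x] parser.txt                                          


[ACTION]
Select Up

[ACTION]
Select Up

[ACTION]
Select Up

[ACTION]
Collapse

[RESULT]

>[-] project/                                                  
                                                               
                                                               
                                                               
                                                               
                                                               
                                                               
                                                               
                                                               
                                                               
                                                               
                                                               
                                                               
                                                               
                                                               
                                                               
                                                               
                                                               
                                                               
                                                               


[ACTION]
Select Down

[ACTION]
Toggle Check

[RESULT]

>[x] project/                                                  
                                                               
                                                               
                                                               
                                                               
                                                               
                                                               
                                                               
                                                               
                                                               
                                                               
                                                               
                                                               
                                                               
                                                               
                                                               
                                                               
                                                               
                                                               
                                                               


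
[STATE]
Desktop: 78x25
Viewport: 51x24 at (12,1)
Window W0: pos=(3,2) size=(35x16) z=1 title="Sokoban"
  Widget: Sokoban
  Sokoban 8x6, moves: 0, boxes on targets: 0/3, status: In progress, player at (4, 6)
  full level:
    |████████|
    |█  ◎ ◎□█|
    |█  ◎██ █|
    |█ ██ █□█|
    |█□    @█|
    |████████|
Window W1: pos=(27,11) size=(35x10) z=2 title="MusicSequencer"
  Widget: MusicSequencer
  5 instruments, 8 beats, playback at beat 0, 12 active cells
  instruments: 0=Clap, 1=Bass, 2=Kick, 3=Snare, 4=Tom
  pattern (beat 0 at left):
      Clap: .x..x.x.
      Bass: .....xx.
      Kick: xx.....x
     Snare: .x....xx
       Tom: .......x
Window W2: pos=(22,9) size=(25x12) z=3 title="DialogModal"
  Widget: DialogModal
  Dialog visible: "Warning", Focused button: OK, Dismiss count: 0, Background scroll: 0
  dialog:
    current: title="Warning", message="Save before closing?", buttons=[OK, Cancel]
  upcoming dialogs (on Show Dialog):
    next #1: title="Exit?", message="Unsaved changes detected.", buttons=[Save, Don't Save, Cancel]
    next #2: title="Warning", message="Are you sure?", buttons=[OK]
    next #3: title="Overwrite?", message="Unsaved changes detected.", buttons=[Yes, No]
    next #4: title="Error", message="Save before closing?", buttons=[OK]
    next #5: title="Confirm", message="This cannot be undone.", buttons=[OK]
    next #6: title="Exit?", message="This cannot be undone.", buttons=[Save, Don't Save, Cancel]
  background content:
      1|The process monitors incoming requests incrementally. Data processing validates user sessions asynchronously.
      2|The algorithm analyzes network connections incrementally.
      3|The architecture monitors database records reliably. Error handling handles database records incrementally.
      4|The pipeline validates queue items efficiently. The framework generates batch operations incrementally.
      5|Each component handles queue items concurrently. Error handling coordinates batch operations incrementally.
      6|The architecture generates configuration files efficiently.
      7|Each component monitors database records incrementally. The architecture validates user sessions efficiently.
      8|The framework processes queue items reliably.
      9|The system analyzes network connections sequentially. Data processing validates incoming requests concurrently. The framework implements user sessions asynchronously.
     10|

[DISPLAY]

                                                   
━━━━━━━━━━━━━━━━━━━━━━━━━┓                         
                         ┃                         
─────────────────────────┨                         
                         ┃                         
                         ┃                         
                         ┃                         
                         ┃                         
          ┏━━━━━━━━━━━━━━━━━━━━━━━┓                
          ┃ DialogModal           ┃                
  0/3     ┠───────────────────────┨━━━━━━━━━━━━━━┓ 
          ┃The process monitors in┃              ┃ 
          ┃Th┌─────────────────┐s ┃──────────────┨ 
          ┃Th│     Warning     │to┃              ┃ 
          ┃Th│Save before closi│s ┃              ┃ 
          ┃Ea│  [OK]  Cancel   │s ┃              ┃ 
━━━━━━━━━━┃Th└─────────────────┘ra┃              ┃ 
          ┃Each component monitors┃              ┃ 
          ┃The framework processes┃              ┃ 
          ┗━━━━━━━━━━━━━━━━━━━━━━━┛━━━━━━━━━━━━━━┛ 
                                                   
                                                   
                                                   
                                                   


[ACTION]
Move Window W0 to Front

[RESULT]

                                                   
━━━━━━━━━━━━━━━━━━━━━━━━━┓                         
                         ┃                         
─────────────────────────┨                         
                         ┃                         
                         ┃                         
                         ┃                         
                         ┃                         
                         ┃━━━━━━━━┓                
                         ┃        ┃                
  0/3                    ┃────────┨━━━━━━━━━━━━━━┓ 
                         ┃itors in┃              ┃ 
                         ┃─────┐s ┃──────────────┨ 
                         ┃     │to┃              ┃ 
                         ┃closi│s ┃              ┃ 
                         ┃el   │s ┃              ┃ 
━━━━━━━━━━━━━━━━━━━━━━━━━┛─────┘ra┃              ┃ 
          ┃Each component monitors┃              ┃ 
          ┃The framework processes┃              ┃ 
          ┗━━━━━━━━━━━━━━━━━━━━━━━┛━━━━━━━━━━━━━━┛ 
                                                   
                                                   
                                                   
                                                   


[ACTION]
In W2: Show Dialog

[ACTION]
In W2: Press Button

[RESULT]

                                                   
━━━━━━━━━━━━━━━━━━━━━━━━━┓                         
                         ┃                         
─────────────────────────┨                         
                         ┃                         
                         ┃                         
                         ┃                         
                         ┃                         
                         ┃━━━━━━━━┓                
                         ┃        ┃                
  0/3                    ┃────────┨━━━━━━━━━━━━━━┓ 
                         ┃itors in┃              ┃ 
                         ┃nalyzes ┃──────────────┨ 
                         ┃e monito┃              ┃ 
                         ┃lidates ┃              ┃ 
                         ┃handles ┃              ┃ 
━━━━━━━━━━━━━━━━━━━━━━━━━┛e genera┃              ┃ 
          ┃Each component monitors┃              ┃ 
          ┃The framework processes┃              ┃ 
          ┗━━━━━━━━━━━━━━━━━━━━━━━┛━━━━━━━━━━━━━━┛ 
                                                   
                                                   
                                                   
                                                   


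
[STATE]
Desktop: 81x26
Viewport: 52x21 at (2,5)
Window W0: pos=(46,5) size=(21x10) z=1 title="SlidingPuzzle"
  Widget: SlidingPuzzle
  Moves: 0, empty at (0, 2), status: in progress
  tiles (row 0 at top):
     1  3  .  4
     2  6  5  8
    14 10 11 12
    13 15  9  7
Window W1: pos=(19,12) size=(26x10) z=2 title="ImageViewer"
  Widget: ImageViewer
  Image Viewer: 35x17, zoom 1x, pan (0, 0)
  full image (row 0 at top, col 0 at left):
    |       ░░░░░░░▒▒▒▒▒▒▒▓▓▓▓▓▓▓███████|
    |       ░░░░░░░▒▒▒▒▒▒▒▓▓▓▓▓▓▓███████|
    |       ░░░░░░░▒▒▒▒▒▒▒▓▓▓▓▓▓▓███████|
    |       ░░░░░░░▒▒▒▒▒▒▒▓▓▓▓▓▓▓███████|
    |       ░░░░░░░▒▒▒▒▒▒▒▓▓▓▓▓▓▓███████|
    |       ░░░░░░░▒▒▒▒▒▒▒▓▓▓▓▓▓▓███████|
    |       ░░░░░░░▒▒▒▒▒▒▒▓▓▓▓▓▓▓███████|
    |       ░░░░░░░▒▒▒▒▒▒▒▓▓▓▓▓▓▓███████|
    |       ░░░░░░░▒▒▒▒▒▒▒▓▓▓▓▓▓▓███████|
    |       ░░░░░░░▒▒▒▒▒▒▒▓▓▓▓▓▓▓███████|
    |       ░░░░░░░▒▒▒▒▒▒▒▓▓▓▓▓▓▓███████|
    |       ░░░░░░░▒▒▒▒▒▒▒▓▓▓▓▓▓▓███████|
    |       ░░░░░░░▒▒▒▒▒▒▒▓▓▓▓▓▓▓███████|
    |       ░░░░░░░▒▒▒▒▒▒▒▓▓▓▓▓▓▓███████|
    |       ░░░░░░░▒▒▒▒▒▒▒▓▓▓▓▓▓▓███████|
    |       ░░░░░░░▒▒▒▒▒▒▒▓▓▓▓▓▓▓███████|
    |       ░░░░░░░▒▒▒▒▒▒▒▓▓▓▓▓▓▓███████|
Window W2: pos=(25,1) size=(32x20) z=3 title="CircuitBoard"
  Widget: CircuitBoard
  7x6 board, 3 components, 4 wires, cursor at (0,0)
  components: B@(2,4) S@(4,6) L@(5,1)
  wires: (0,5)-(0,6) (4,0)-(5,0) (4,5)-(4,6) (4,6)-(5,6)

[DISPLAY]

                       ┃0  [.]                  · ─ 
                       ┃                            
                       ┃1                           
                       ┃                            
                       ┃2                   B       
                       ┃                            
                       ┃3                           
                 ┏━━━━━┃                            
                 ┃ Imag┃4   ·                   · ─ 
                 ┠─────┃    │                       
                 ┃     ┃5   ·   L                   
                 ┃     ┃Cursor: (0,0)               
                 ┃     ┃                            
                 ┃     ┃                            
                 ┃     ┃                            
                 ┃     ┗━━━━━━━━━━━━━━━━━━━━━━━━━━━━
                 ┗━━━━━━━━━━━━━━━━━━━━━━━━┛         
                                                    
                                                    
                                                    
                                                    


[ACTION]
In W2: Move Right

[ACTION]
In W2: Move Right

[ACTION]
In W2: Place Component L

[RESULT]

                       ┃0          [L]          · ─ 
                       ┃                            
                       ┃1                           
                       ┃                            
                       ┃2                   B       
                       ┃                            
                       ┃3                           
                 ┏━━━━━┃                            
                 ┃ Imag┃4   ·                   · ─ 
                 ┠─────┃    │                       
                 ┃     ┃5   ·   L                   
                 ┃     ┃Cursor: (0,2)               
                 ┃     ┃                            
                 ┃     ┃                            
                 ┃     ┃                            
                 ┃     ┗━━━━━━━━━━━━━━━━━━━━━━━━━━━━
                 ┗━━━━━━━━━━━━━━━━━━━━━━━━┛         
                                                    
                                                    
                                                    
                                                    


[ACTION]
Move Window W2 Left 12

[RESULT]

           ┃0          [L]          · ─ · ┃ ┏━━━━━━━
           ┃                              ┃ ┃ Slidin
           ┃1                             ┃ ┠───────
           ┃                              ┃ ┃┌────┬─
           ┃2                   B         ┃ ┃│  1 │ 
           ┃                              ┃ ┃├────┼─
           ┃3                             ┃ ┃│  2 │ 
           ┃                              ┃ ┃├────┼─
           ┃4   ·                   · ─ S ┃ ┃│ 14 │ 
           ┃    │                       │ ┃ ┗━━━━━━━
           ┃5   ·   L                   · ┃         
           ┃Cursor: (0,2)                 ┃         
           ┃                              ┃         
           ┃                              ┃         
           ┃                              ┃         
           ┗━━━━━━━━━━━━━━━━━━━━━━━━━━━━━━┛         
                 ┗━━━━━━━━━━━━━━━━━━━━━━━━┛         
                                                    
                                                    
                                                    
                                                    


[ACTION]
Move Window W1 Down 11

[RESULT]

           ┃0          [L]          · ─ · ┃ ┏━━━━━━━
           ┃                              ┃ ┃ Slidin
           ┃1                             ┃ ┠───────
           ┃                              ┃ ┃┌────┬─
           ┃2                   B         ┃ ┃│  1 │ 
           ┃                              ┃ ┃├────┼─
           ┃3                             ┃ ┃│  2 │ 
           ┃                              ┃ ┃├────┼─
           ┃4   ·                   · ─ S ┃ ┃│ 14 │ 
           ┃    │                       │ ┃ ┗━━━━━━━
           ┃5   ·   L                   · ┃         
           ┃Cursor: (0,2)                 ┃         
           ┃                              ┃         
           ┃                              ┃         
           ┃                              ┃         
           ┗━━━━━━━━━━━━━━━━━━━━━━━━━━━━━━┛         
                 ┃       ░░░░░░░▒▒▒▒▒▒▒▓▓▓┃         
                 ┃       ░░░░░░░▒▒▒▒▒▒▒▓▓▓┃         
                 ┃       ░░░░░░░▒▒▒▒▒▒▒▓▓▓┃         
                 ┃       ░░░░░░░▒▒▒▒▒▒▒▓▓▓┃         
                 ┗━━━━━━━━━━━━━━━━━━━━━━━━┛         


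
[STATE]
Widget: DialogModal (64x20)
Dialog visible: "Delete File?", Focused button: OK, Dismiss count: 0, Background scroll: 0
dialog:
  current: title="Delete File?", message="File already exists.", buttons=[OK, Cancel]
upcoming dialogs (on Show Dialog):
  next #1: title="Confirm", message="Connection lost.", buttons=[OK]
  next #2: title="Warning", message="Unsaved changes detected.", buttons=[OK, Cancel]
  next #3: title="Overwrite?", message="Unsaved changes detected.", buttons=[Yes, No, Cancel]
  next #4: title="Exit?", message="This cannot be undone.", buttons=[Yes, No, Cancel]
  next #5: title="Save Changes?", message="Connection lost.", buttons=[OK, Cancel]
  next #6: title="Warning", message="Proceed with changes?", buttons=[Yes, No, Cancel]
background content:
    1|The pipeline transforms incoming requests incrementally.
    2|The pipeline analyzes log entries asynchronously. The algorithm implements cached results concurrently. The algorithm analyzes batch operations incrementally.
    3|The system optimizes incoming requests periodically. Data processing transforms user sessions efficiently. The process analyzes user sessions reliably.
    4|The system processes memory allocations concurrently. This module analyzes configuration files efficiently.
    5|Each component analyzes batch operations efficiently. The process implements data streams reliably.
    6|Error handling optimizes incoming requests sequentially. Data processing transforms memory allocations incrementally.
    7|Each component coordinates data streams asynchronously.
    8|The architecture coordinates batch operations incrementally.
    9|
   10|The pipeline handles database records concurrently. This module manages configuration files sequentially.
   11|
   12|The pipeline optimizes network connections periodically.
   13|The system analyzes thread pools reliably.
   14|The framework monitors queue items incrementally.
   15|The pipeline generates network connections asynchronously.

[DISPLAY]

The pipeline transforms incoming requests incrementally.        
The pipeline analyzes log entries asynchronously. The algorithm 
The system optimizes incoming requests periodically. Data proces
The system processes memory allocations concurrently. This modul
Each component analyzes batch operations efficiently. The proces
Error handling optimizes incoming requests sequentially. Data pr
Each component coordinates data streams asynchronously.         
The architecture coo┌──────────────────────┐s incrementally.    
                    │     Delete File?     │                    
The pipeline handles│ File already exists. │rently. This module 
                    │    [OK]  Cancel      │                    
The pipeline optimiz└──────────────────────┘eriodically.        
The system analyzes thread pools reliably.                      
The framework monitors queue items incrementally.               
The pipeline generates network connections asynchronously.      
                                                                
                                                                
                                                                
                                                                
                                                                


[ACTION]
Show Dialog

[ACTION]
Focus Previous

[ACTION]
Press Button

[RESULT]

The pipeline transforms incoming requests incrementally.        
The pipeline analyzes log entries asynchronously. The algorithm 
The system optimizes incoming requests periodically. Data proces
The system processes memory allocations concurrently. This modul
Each component analyzes batch operations efficiently. The proces
Error handling optimizes incoming requests sequentially. Data pr
Each component coordinates data streams asynchronously.         
The architecture coordinates batch operations incrementally.    
                                                                
The pipeline handles database records concurrently. This module 
                                                                
The pipeline optimizes network connections periodically.        
The system analyzes thread pools reliably.                      
The framework monitors queue items incrementally.               
The pipeline generates network connections asynchronously.      
                                                                
                                                                
                                                                
                                                                
                                                                


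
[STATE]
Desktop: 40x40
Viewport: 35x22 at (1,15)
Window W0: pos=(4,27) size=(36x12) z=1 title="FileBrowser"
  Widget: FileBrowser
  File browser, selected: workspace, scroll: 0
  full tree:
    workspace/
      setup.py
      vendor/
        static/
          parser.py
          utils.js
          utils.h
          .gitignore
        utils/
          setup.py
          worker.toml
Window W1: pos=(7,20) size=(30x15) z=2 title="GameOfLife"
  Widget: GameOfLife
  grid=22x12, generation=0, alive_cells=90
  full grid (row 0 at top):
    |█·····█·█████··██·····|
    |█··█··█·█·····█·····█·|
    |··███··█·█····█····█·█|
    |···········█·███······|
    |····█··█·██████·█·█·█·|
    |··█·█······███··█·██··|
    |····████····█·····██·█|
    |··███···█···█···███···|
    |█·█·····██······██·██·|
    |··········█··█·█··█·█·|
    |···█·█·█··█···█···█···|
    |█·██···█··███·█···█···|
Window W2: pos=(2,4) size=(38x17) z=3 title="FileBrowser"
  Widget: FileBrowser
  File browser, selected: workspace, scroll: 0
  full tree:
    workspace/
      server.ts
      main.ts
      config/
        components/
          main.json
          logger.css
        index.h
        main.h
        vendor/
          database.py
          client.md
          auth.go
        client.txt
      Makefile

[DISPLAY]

 ┃                                 
 ┃                                 
 ┃                                 
 ┃                                 
 ┃                                 
 ┗━━━━━━━━━━━━━━━━━━━━━━━━━━━━━━━━━
      ┃ GameOfLife                 
      ┠────────────────────────────
      ┃Gen: 0                      
      ┃█··█··█·█·····█·····█·      
      ┃··███··█·█····█····█·█      
      ┃···········█·███······      
   ┏━━┃····█··█·██████·█·█·█·      
   ┃ F┃··█·█······███··█·██··      
   ┠──┃····████····█·····██·█      
   ┃> ┃··███···█···█···███···      
   ┃  ┃█·█·····██······██·██·      
   ┃  ┃··········█··█·█··█·█·      
   ┃  ┃···█·█·█··█···█···█···      
   ┃  ┗━━━━━━━━━━━━━━━━━━━━━━━━━━━━
   ┃                               
   ┃                               


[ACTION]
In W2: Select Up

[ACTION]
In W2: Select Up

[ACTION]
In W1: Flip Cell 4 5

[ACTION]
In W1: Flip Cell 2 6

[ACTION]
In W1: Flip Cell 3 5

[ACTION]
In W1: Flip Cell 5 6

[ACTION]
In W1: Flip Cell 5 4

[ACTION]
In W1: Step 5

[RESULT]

 ┃                                 
 ┃                                 
 ┃                                 
 ┃                                 
 ┃                                 
 ┗━━━━━━━━━━━━━━━━━━━━━━━━━━━━━━━━━
      ┃ GameOfLife                 
      ┠────────────────────────────
      ┃Gen: 5                      
      ┃··███·······█·······█·      
      ┃····███·····█········█      
      ┃·····██···········█··█      
   ┏━━┃···██··█··········█·█·      
   ┃ F┃··█·█···██·····██···█·      
   ┠──┃·██···█·█·█····███·█··      
   ┃> ┃·█·█·██······███·██···      
   ┃  ┃███··███···█··█···██··      
   ┃  ┃█·····█·····█····█·█··      
   ┃  ┃·█·········█··█··█··█·      
   ┃  ┗━━━━━━━━━━━━━━━━━━━━━━━━━━━━
   ┃                               
   ┃                               


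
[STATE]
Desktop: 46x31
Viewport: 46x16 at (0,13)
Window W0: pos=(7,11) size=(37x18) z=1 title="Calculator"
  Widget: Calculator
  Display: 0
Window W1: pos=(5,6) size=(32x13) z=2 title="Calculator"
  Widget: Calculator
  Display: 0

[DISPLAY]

     ┃│ 4 │ 5 │ 6 │ × │             ┃──────┨  
     ┃├───┼───┼───┼───┤             ┃     0┃  
     ┃│ 1 │ 2 │ 3 │ - │             ┃      ┃  
     ┃├───┼───┼───┼───┤             ┃      ┃  
     ┃│ 0 │ . │ = │ + │             ┃      ┃  
     ┗━━━━━━━━━━━━━━━━━━━━━━━━━━━━━━┛      ┃  
       ┃├───┼───┼───┼───┤                  ┃  
       ┃│ 1 │ 2 │ 3 │ - │                  ┃  
       ┃├───┼───┼───┼───┤                  ┃  
       ┃│ 0 │ . │ = │ + │                  ┃  
       ┃├───┼───┼───┼───┤                  ┃  
       ┃│ C │ MC│ MR│ M+│                  ┃  
       ┃└───┴───┴───┴───┘                  ┃  
       ┃                                   ┃  
       ┃                                   ┃  
       ┗━━━━━━━━━━━━━━━━━━━━━━━━━━━━━━━━━━━┛  


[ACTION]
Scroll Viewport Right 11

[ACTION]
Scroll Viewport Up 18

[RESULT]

                                              
                                              
                                              
                                              
                                              
                                              
     ┏━━━━━━━━━━━━━━━━━━━━━━━━━━━━━━┓         
     ┃ Calculator                   ┃         
     ┠──────────────────────────────┨         
     ┃                             0┃         
     ┃┌───┬───┬───┬───┐             ┃         
     ┃│ 7 │ 8 │ 9 │ ÷ │             ┃━━━━━━┓  
     ┃├───┼───┼───┼───┤             ┃      ┃  
     ┃│ 4 │ 5 │ 6 │ × │             ┃──────┨  
     ┃├───┼───┼───┼───┤             ┃     0┃  
     ┃│ 1 │ 2 │ 3 │ - │             ┃      ┃  


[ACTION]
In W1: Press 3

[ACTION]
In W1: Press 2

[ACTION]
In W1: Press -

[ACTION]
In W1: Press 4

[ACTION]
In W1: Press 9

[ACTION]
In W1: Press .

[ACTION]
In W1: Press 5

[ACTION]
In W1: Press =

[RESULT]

                                              
                                              
                                              
                                              
                                              
                                              
     ┏━━━━━━━━━━━━━━━━━━━━━━━━━━━━━━┓         
     ┃ Calculator                   ┃         
     ┠──────────────────────────────┨         
     ┃                         -17.5┃         
     ┃┌───┬───┬───┬───┐             ┃         
     ┃│ 7 │ 8 │ 9 │ ÷ │             ┃━━━━━━┓  
     ┃├───┼───┼───┼───┤             ┃      ┃  
     ┃│ 4 │ 5 │ 6 │ × │             ┃──────┨  
     ┃├───┼───┼───┼───┤             ┃     0┃  
     ┃│ 1 │ 2 │ 3 │ - │             ┃      ┃  


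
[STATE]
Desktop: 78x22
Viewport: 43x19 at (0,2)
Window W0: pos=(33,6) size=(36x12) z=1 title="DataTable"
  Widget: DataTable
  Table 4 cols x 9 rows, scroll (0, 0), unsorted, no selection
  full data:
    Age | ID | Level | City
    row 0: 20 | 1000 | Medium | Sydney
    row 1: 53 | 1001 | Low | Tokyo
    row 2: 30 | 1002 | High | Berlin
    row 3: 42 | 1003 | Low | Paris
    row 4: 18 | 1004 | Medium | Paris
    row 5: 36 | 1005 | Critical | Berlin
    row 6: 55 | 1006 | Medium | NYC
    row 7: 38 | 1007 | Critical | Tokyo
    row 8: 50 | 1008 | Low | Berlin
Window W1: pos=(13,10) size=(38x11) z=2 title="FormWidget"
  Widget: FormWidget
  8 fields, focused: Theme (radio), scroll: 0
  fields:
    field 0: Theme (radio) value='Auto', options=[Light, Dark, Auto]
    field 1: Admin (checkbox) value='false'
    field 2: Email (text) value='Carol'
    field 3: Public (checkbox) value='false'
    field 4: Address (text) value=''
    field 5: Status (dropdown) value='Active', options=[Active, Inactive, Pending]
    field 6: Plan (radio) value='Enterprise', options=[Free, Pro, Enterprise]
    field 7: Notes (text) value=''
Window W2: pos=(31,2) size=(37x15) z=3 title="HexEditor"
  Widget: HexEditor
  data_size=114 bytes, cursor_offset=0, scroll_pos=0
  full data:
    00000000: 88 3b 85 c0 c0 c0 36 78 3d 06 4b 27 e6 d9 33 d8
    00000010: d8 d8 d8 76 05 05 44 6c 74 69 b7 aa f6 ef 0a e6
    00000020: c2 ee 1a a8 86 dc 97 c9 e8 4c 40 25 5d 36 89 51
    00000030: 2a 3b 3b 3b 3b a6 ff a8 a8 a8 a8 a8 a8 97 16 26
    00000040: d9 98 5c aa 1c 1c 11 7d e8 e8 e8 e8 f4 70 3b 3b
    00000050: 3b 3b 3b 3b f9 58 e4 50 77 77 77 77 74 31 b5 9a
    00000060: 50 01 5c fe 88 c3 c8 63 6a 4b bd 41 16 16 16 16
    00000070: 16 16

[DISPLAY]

                               ┏━━━━━━━━━━━
                               ┃ HexEditor 
                               ┠───────────
                               ┃00000000  8
                               ┃00000010  d
                               ┃00000020  c
                               ┃00000030  2
                               ┃00000040  d
             ┏━━━━━━━━━━━━━━━━━┃00000050  3
             ┃ FormWidget      ┃00000060  5
             ┠─────────────────┃00000070  1
             ┃> Theme:      ( )┃           
             ┃  Admin:      [ ]┃           
             ┃  Email:      [Ca┃           
             ┃  Public:     [ ]┗━━━━━━━━━━━
             ┃  Address:    [              
             ┃  Status:     [Active        
             ┃  Plan:       ( ) Free  ( ) P
             ┗━━━━━━━━━━━━━━━━━━━━━━━━━━━━━


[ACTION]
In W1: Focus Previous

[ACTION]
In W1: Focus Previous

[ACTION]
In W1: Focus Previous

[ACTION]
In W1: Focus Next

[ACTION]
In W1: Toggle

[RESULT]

                               ┏━━━━━━━━━━━
                               ┃ HexEditor 
                               ┠───────────
                               ┃00000000  8
                               ┃00000010  d
                               ┃00000020  c
                               ┃00000030  2
                               ┃00000040  d
             ┏━━━━━━━━━━━━━━━━━┃00000050  3
             ┃ FormWidget      ┃00000060  5
             ┠─────────────────┃00000070  1
             ┃  Theme:      ( )┃           
             ┃  Admin:      [ ]┃           
             ┃  Email:      [Ca┃           
             ┃  Public:     [ ]┗━━━━━━━━━━━
             ┃  Address:    [              
             ┃  Status:     [Active        
             ┃> Plan:       ( ) Free  ( ) P
             ┗━━━━━━━━━━━━━━━━━━━━━━━━━━━━━
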